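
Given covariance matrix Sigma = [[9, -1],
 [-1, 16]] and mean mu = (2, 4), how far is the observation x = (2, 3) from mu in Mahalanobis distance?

Step 1 — centre the observation: (x - mu) = (0, -1).

Step 2 — invert Sigma. det(Sigma) = 9·16 - (-1)² = 143.
  Sigma^{-1} = (1/det) · [[d, -b], [-b, a]] = [[0.1119, 0.007],
 [0.007, 0.0629]].

Step 3 — form the quadratic (x - mu)^T · Sigma^{-1} · (x - mu):
  Sigma^{-1} · (x - mu) = (-0.007, -0.0629).
  (x - mu)^T · [Sigma^{-1} · (x - mu)] = (0)·(-0.007) + (-1)·(-0.0629) = 0.0629.

Step 4 — take square root: d = √(0.0629) ≈ 0.2509.

d(x, mu) = √(0.0629) ≈ 0.2509


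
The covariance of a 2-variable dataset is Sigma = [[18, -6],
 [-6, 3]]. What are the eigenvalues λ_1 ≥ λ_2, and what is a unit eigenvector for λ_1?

Step 1 — characteristic polynomial of 2×2 Sigma:
  det(Sigma - λI) = λ² - trace · λ + det = 0.
  trace = 18 + 3 = 21, det = 18·3 - (-6)² = 18.
Step 2 — discriminant:
  Δ = trace² - 4·det = 441 - 72 = 369.
Step 3 — eigenvalues:
  λ = (trace ± √Δ)/2 = (21 ± 19.2094)/2,
  λ_1 = 20.1047,  λ_2 = 0.8953.

Step 4 — unit eigenvector for λ_1: solve (Sigma - λ_1 I)v = 0. First row:
  (18 - 20.1047)·v_x + (-6)·v_y = 0, i.e. (-2.1047)·v_x + (-6)·v_y = 0,
  so v ∝ (b, λ_1 - a) = (-6, 2.1047); multiply by -1 so the first entry is positive: u = (6, -2.1047).
  ||u|| = √((6)² + (-2.1047)²) = √(40.4297) ≈ 6.3584,
  v_1 = u/||u|| ≈ (0.9436, -0.331) (||v_1|| = 1).

λ_1 = 20.1047,  λ_2 = 0.8953;  v_1 ≈ (0.9436, -0.331)


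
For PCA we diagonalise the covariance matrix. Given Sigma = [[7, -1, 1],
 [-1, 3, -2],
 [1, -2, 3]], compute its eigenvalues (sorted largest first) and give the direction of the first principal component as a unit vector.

Step 1 — characteristic polynomial p(λ) = det(λI - Sigma) = λ³ - tr·λ² + c_1·λ - det, where tr = trace, c_1 = sum of the principal 2×2 minors, det = det(Sigma):
  tr = 7 + 3 + 3 = 13,
  c_1 = (7·3 - (-1)²) + (7·3 - (1)²) + (3·3 - (-2)²) = 20 + 20 + 5 = 45,
  det = 7·(3·3 - (-2)²) - (-1)·((-1)·3 - (-2)·(1)) + (1)·((-1)·(-2) - 3·(1)) = 7·(5) - (-1)·(-1) + (1)·(-1) = 33.
  So p(λ) = λ³ - 13λ² + 45λ - 33.
Step 2 — look for an integer root (rational root theorem: any rational root is an integer divisor of 33). Testing λ = 1:
  p(1) = 1 - 13 + 45 - 33 = 0  ✓
  Dividing out (λ - 1): p(λ) = (λ - 1)(λ² - 12λ + 33).
Step 3 — remaining eigenvalues from the quadratic λ² - 12λ + 33 = 0:
  Δ = 12² - 4·33 = 144 - 132 = 12,  λ = (12 ± √12)/2 = (12 ± 3.4641)/2 ≈ 7.7321 or 4.2679.
  Sorted: λ_1 = 7.7321,  λ_2 = 4.2679,  λ_3 = 1  (check: sum = 13 = tr ✓).

Step 4 — unit eigenvector for λ_1 ≈ 7.7321: v spans the null space of (Sigma - λ_1 I), whose rows are
  r_1 = (-0.7321, -1, 1),  r_2 = (-1, -4.7321, -2),  r_3 = (1, -2, -4.7321).
  v is orthogonal to every row, so take v ∝ r_1 × r_2 = ((-1)·(-2) - (1)·(-4.7321), (1)·(-1) - (-0.7321)·(-2), (-0.7321)·(-4.7321) - (-1)·(-1)) ≈ (6.7321, -2.4641, 2.4641).
  Let u = (6.7321, -2.4641, 2.4641).
  ||u|| = √((6.7321)² + (-2.4641)² + (2.4641)²) = √(57.4641) ≈ 7.5805,  v_1 = u/||u|| ≈ (0.8881, -0.3251, 0.3251) (||v_1|| = 1).

λ_1 = 7.7321,  λ_2 = 4.2679,  λ_3 = 1;  v_1 ≈ (0.8881, -0.3251, 0.3251)


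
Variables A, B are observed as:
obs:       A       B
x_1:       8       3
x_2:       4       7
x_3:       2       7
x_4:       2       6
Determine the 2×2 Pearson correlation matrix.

Step 1 — column means:
  mean(A) = (8 + 4 + 2 + 2) / 4 = 16/4 = 4
  mean(B) = (3 + 7 + 7 + 6) / 4 = 23/4 = 5.75

Step 2 — sample variances and covariances s[i,j] = (1/(n-1)) · Σ_k (x_{k,i} - mean_i) · (x_{k,j} - mean_j), with n-1 = 3:
  s[A,A] = ((4)·(4) + (0)·(0) + (-2)·(-2) + (-2)·(-2)) / 3 = 24/3 = 8
  s[A,B] = ((4)·(-2.75) + (0)·(1.25) + (-2)·(1.25) + (-2)·(0.25)) / 3 = -14/3 = -4.6667
  s[B,B] = ((-2.75)·(-2.75) + (1.25)·(1.25) + (1.25)·(1.25) + (0.25)·(0.25)) / 3 = 10.75/3 = 3.5833
  Sample standard deviations s_i = √(s[i,i]):
  s(A) = √(8) = 2.8284
  s(B) = √(3.5833) = 1.893

Step 3 — r_{ij} = s_{ij} / (s_i · s_j):
  r[A,A] = 1 (diagonal).
  r[A,B] = -4.6667 / (2.8284 · 1.893) = -4.6667 / 5.3541 = -0.8716
  r[B,B] = 1 (diagonal).

R is symmetric with unit diagonal. Assembling:

R = [[1, -0.8716],
 [-0.8716, 1]]


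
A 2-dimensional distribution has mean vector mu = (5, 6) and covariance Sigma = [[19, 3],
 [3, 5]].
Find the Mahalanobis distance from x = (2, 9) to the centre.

Step 1 — centre the observation: (x - mu) = (-3, 3).

Step 2 — invert Sigma. det(Sigma) = 19·5 - (3)² = 86.
  Sigma^{-1} = (1/det) · [[d, -b], [-b, a]] = [[0.0581, -0.0349],
 [-0.0349, 0.2209]].

Step 3 — form the quadratic (x - mu)^T · Sigma^{-1} · (x - mu):
  Sigma^{-1} · (x - mu) = (-0.2791, 0.7674).
  (x - mu)^T · [Sigma^{-1} · (x - mu)] = (-3)·(-0.2791) + (3)·(0.7674) = 3.1395.

Step 4 — take square root: d = √(3.1395) ≈ 1.7719.

d(x, mu) = √(3.1395) ≈ 1.7719


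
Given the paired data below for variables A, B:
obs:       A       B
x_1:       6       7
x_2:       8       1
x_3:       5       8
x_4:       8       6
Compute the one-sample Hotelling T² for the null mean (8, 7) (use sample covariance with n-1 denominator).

Step 1 — sample mean vector:
  mean(A) = (6 + 8 + 5 + 8) / 4 = 27/4 = 6.75
  mean(B) = (7 + 1 + 8 + 6) / 4 = 22/4 = 5.5
  x̄ = (6.75, 5.5),  deviation x̄ - mu_0 = (6.75, 5.5) - (8, 7) = (-1.25, -1.5).

Step 2 — sample covariance matrix, S[i,j] = (1/(n-1)) · Σ_k (x_{k,i} - mean_i) · (x_{k,j} - mean_j), divisor n-1 = 3:
  S[A,A] = ((-0.75)·(-0.75) + (1.25)·(1.25) + (-1.75)·(-1.75) + (1.25)·(1.25)) / 3 = 6.75/3 = 2.25
  S[A,B] = ((-0.75)·(1.5) + (1.25)·(-4.5) + (-1.75)·(2.5) + (1.25)·(0.5)) / 3 = -10.5/3 = -3.5
  S[B,B] = ((1.5)·(1.5) + (-4.5)·(-4.5) + (2.5)·(2.5) + (0.5)·(0.5)) / 3 = 29/3 = 9.6667
  S = [[2.25, -3.5],
 [-3.5, 9.6667]].

Step 3 — invert S. det(S) = 2.25·9.6667 - (-3.5)² = 9.5.
  S^{-1} = (1/det) · [[d, -b], [-b, a]] = [[1.0175, 0.3684],
 [0.3684, 0.2368]].

Step 4 — quadratic form (x̄ - mu_0)^T · S^{-1} · (x̄ - mu_0):
  S^{-1} · (x̄ - mu_0) = (-1.8246, -0.8158),
  (x̄ - mu_0)^T · [...] = (-1.25)·(-1.8246) + (-1.5)·(-0.8158) = 3.5044.

Step 5 — scale by n: T² = 4 · 3.5044 = 14.0175.

T² ≈ 14.0175


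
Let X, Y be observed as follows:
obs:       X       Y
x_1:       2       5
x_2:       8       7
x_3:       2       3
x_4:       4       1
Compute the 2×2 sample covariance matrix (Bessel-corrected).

Step 1 — column means:
  mean(X) = (2 + 8 + 2 + 4) / 4 = 16/4 = 4
  mean(Y) = (5 + 7 + 3 + 1) / 4 = 16/4 = 4

Step 2 — sample covariance S[i,j] = (1/(n-1)) · Σ_k (x_{k,i} - mean_i) · (x_{k,j} - mean_j), with n-1 = 3.
  S[X,X] = ((-2)·(-2) + (4)·(4) + (-2)·(-2) + (0)·(0)) / 3 = 24/3 = 8
  S[X,Y] = ((-2)·(1) + (4)·(3) + (-2)·(-1) + (0)·(-3)) / 3 = 12/3 = 4
  S[Y,Y] = ((1)·(1) + (3)·(3) + (-1)·(-1) + (-3)·(-3)) / 3 = 20/3 = 6.6667

S is symmetric (S[j,i] = S[i,j]). Assembling:

S = [[8, 4],
 [4, 6.6667]]


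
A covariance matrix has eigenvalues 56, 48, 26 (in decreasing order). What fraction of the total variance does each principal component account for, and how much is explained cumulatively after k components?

Step 1 — total variance = trace(Sigma) = Σ λ_i = 56 + 48 + 26 = 130.

Step 2 — fraction explained by component i = λ_i / Σ λ:
  PC1: 56/130 = 0.4308
  PC2: 48/130 = 0.3692
  PC3: 26/130 = 0.2

Step 3 — cumulative fraction after k components = (λ_1 + ... + λ_k) / Σ λ:
  k = 1: 56/130 = 0.4308
  k = 2: (56 + 48)/130 = 104/130 = 0.8
  k = 3: (56 + 48 + 26)/130 = 130/130 = 1

Summary (fraction, with percent):

explained: PC1 0.4308 (43.08%), PC2 0.3692 (36.92%), PC3 0.2 (20%);  cumulative: 0.4308, 0.8, 1


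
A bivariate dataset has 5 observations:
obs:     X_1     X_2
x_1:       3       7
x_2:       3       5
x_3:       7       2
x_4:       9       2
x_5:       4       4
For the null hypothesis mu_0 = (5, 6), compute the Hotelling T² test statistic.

Step 1 — sample mean vector:
  mean(X_1) = (3 + 3 + 7 + 9 + 4) / 5 = 26/5 = 5.2
  mean(X_2) = (7 + 5 + 2 + 2 + 4) / 5 = 20/5 = 4
  x̄ = (5.2, 4),  deviation x̄ - mu_0 = (5.2, 4) - (5, 6) = (0.2, -2).

Step 2 — sample covariance matrix, S[i,j] = (1/(n-1)) · Σ_k (x_{k,i} - mean_i) · (x_{k,j} - mean_j), divisor n-1 = 4:
  S[X_1,X_1] = ((-2.2)·(-2.2) + (-2.2)·(-2.2) + (1.8)·(1.8) + (3.8)·(3.8) + (-1.2)·(-1.2)) / 4 = 28.8/4 = 7.2
  S[X_1,X_2] = ((-2.2)·(3) + (-2.2)·(1) + (1.8)·(-2) + (3.8)·(-2) + (-1.2)·(0)) / 4 = -20/4 = -5
  S[X_2,X_2] = ((3)·(3) + (1)·(1) + (-2)·(-2) + (-2)·(-2) + (0)·(0)) / 4 = 18/4 = 4.5
  S = [[7.2, -5],
 [-5, 4.5]].

Step 3 — invert S. det(S) = 7.2·4.5 - (-5)² = 7.4.
  S^{-1} = (1/det) · [[d, -b], [-b, a]] = [[0.6081, 0.6757],
 [0.6757, 0.973]].

Step 4 — quadratic form (x̄ - mu_0)^T · S^{-1} · (x̄ - mu_0):
  S^{-1} · (x̄ - mu_0) = (-1.2297, -1.8108),
  (x̄ - mu_0)^T · [...] = (0.2)·(-1.2297) + (-2)·(-1.8108) = 3.3757.

Step 5 — scale by n: T² = 5 · 3.3757 = 16.8784.

T² ≈ 16.8784


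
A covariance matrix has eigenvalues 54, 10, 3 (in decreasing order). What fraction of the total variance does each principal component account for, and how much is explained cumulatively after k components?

Step 1 — total variance = trace(Sigma) = Σ λ_i = 54 + 10 + 3 = 67.

Step 2 — fraction explained by component i = λ_i / Σ λ:
  PC1: 54/67 = 0.806
  PC2: 10/67 = 0.1493
  PC3: 3/67 = 0.0448

Step 3 — cumulative fraction after k components = (λ_1 + ... + λ_k) / Σ λ:
  k = 1: 54/67 = 0.806
  k = 2: (54 + 10)/67 = 64/67 = 0.9552
  k = 3: (54 + 10 + 3)/67 = 67/67 = 1

Summary (fraction, with percent):

explained: PC1 0.806 (80.6%), PC2 0.1493 (14.93%), PC3 0.0448 (4.48%);  cumulative: 0.806, 0.9552, 1


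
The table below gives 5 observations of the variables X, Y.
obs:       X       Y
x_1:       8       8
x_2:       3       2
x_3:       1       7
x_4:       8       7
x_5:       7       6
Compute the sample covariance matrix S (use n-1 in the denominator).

Step 1 — column means:
  mean(X) = (8 + 3 + 1 + 8 + 7) / 5 = 27/5 = 5.4
  mean(Y) = (8 + 2 + 7 + 7 + 6) / 5 = 30/5 = 6

Step 2 — sample covariance S[i,j] = (1/(n-1)) · Σ_k (x_{k,i} - mean_i) · (x_{k,j} - mean_j), with n-1 = 4.
  S[X,X] = ((2.6)·(2.6) + (-2.4)·(-2.4) + (-4.4)·(-4.4) + (2.6)·(2.6) + (1.6)·(1.6)) / 4 = 41.2/4 = 10.3
  S[X,Y] = ((2.6)·(2) + (-2.4)·(-4) + (-4.4)·(1) + (2.6)·(1) + (1.6)·(0)) / 4 = 13/4 = 3.25
  S[Y,Y] = ((2)·(2) + (-4)·(-4) + (1)·(1) + (1)·(1) + (0)·(0)) / 4 = 22/4 = 5.5

S is symmetric (S[j,i] = S[i,j]). Assembling:

S = [[10.3, 3.25],
 [3.25, 5.5]]


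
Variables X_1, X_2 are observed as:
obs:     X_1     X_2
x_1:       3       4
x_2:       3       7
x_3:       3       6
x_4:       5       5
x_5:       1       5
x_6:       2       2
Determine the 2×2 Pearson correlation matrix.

Step 1 — column means:
  mean(X_1) = (3 + 3 + 3 + 5 + 1 + 2) / 6 = 17/6 = 2.8333
  mean(X_2) = (4 + 7 + 6 + 5 + 5 + 2) / 6 = 29/6 = 4.8333

Step 2 — sample variances and covariances s[i,j] = (1/(n-1)) · Σ_k (x_{k,i} - mean_i) · (x_{k,j} - mean_j), with n-1 = 5:
  s[X_1,X_1] = ((0.1667)·(0.1667) + (0.1667)·(0.1667) + (0.1667)·(0.1667) + (2.1667)·(2.1667) + (-1.8333)·(-1.8333) + (-0.8333)·(-0.8333)) / 5 = 8.8333/5 = 1.7667
  s[X_1,X_2] = ((0.1667)·(-0.8333) + (0.1667)·(2.1667) + (0.1667)·(1.1667) + (2.1667)·(0.1667) + (-1.8333)·(0.1667) + (-0.8333)·(-2.8333)) / 5 = 2.8333/5 = 0.5667
  s[X_2,X_2] = ((-0.8333)·(-0.8333) + (2.1667)·(2.1667) + (1.1667)·(1.1667) + (0.1667)·(0.1667) + (0.1667)·(0.1667) + (-2.8333)·(-2.8333)) / 5 = 14.8333/5 = 2.9667
  Sample standard deviations s_i = √(s[i,i]):
  s(X_1) = √(1.7667) = 1.3292
  s(X_2) = √(2.9667) = 1.7224

Step 3 — r_{ij} = s_{ij} / (s_i · s_j):
  r[X_1,X_1] = 1 (diagonal).
  r[X_1,X_2] = 0.5667 / (1.3292 · 1.7224) = 0.5667 / 2.2893 = 0.2475
  r[X_2,X_2] = 1 (diagonal).

R is symmetric with unit diagonal. Assembling:

R = [[1, 0.2475],
 [0.2475, 1]]


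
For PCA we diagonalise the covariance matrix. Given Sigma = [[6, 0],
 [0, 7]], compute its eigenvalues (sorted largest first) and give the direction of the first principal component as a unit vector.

Step 1 — characteristic polynomial of 2×2 Sigma:
  det(Sigma - λI) = λ² - trace · λ + det = 0.
  trace = 6 + 7 = 13, det = 6·7 - (0)² = 42.
Step 2 — discriminant:
  Δ = trace² - 4·det = 169 - 168 = 1.
Step 3 — eigenvalues:
  λ = (trace ± √Δ)/2 = (13 ± 1)/2,
  λ_1 = 7,  λ_2 = 6.

Step 4 — unit eigenvector for λ_1: Sigma is diagonal, so its eigenvectors are the coordinate axes. λ_1 = 7 is the diagonal entry on the second coordinate axis, hence
  v_1 = (0, 1) (||v_1|| = 1).

λ_1 = 7,  λ_2 = 6;  v_1 ≈ (0, 1)


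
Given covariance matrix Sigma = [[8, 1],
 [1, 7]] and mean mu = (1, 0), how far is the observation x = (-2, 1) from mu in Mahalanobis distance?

Step 1 — centre the observation: (x - mu) = (-3, 1).

Step 2 — invert Sigma. det(Sigma) = 8·7 - (1)² = 55.
  Sigma^{-1} = (1/det) · [[d, -b], [-b, a]] = [[0.1273, -0.0182],
 [-0.0182, 0.1455]].

Step 3 — form the quadratic (x - mu)^T · Sigma^{-1} · (x - mu):
  Sigma^{-1} · (x - mu) = (-0.4, 0.2).
  (x - mu)^T · [Sigma^{-1} · (x - mu)] = (-3)·(-0.4) + (1)·(0.2) = 1.4.

Step 4 — take square root: d = √(1.4) ≈ 1.1832.

d(x, mu) = √(1.4) ≈ 1.1832


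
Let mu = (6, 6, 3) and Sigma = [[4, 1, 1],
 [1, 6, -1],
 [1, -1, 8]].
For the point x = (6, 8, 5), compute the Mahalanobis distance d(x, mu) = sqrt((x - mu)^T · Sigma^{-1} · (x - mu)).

Step 1 — centre the observation: (x - mu) = (0, 2, 2).

Step 2 — invert Sigma (cofactor / det for 3×3, or solve directly):
  Sigma^{-1} = [[0.2733, -0.0523, -0.0407],
 [-0.0523, 0.1802, 0.0291],
 [-0.0407, 0.0291, 0.1337]].

Step 3 — form the quadratic (x - mu)^T · Sigma^{-1} · (x - mu):
  Sigma^{-1} · (x - mu) = (-0.186, 0.4186, 0.3256).
  (x - mu)^T · [Sigma^{-1} · (x - mu)] = (0)·(-0.186) + (2)·(0.4186) + (2)·(0.3256) = 1.4884.

Step 4 — take square root: d = √(1.4884) ≈ 1.22.

d(x, mu) = √(1.4884) ≈ 1.22


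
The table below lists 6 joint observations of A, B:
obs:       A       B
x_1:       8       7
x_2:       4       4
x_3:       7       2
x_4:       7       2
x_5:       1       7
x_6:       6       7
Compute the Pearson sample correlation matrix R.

Step 1 — column means:
  mean(A) = (8 + 4 + 7 + 7 + 1 + 6) / 6 = 33/6 = 5.5
  mean(B) = (7 + 4 + 2 + 2 + 7 + 7) / 6 = 29/6 = 4.8333

Step 2 — sample variances and covariances s[i,j] = (1/(n-1)) · Σ_k (x_{k,i} - mean_i) · (x_{k,j} - mean_j), with n-1 = 5:
  s[A,A] = ((2.5)·(2.5) + (-1.5)·(-1.5) + (1.5)·(1.5) + (1.5)·(1.5) + (-4.5)·(-4.5) + (0.5)·(0.5)) / 5 = 33.5/5 = 6.7
  s[A,B] = ((2.5)·(2.1667) + (-1.5)·(-0.8333) + (1.5)·(-2.8333) + (1.5)·(-2.8333) + (-4.5)·(2.1667) + (0.5)·(2.1667)) / 5 = -10.5/5 = -2.1
  s[B,B] = ((2.1667)·(2.1667) + (-0.8333)·(-0.8333) + (-2.8333)·(-2.8333) + (-2.8333)·(-2.8333) + (2.1667)·(2.1667) + (2.1667)·(2.1667)) / 5 = 30.8333/5 = 6.1667
  Sample standard deviations s_i = √(s[i,i]):
  s(A) = √(6.7) = 2.5884
  s(B) = √(6.1667) = 2.4833

Step 3 — r_{ij} = s_{ij} / (s_i · s_j):
  r[A,A] = 1 (diagonal).
  r[A,B] = -2.1 / (2.5884 · 2.4833) = -2.1 / 6.4278 = -0.3267
  r[B,B] = 1 (diagonal).

R is symmetric with unit diagonal. Assembling:

R = [[1, -0.3267],
 [-0.3267, 1]]


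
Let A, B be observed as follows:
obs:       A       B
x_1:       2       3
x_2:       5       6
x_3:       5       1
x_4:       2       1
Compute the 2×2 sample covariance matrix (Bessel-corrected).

Step 1 — column means:
  mean(A) = (2 + 5 + 5 + 2) / 4 = 14/4 = 3.5
  mean(B) = (3 + 6 + 1 + 1) / 4 = 11/4 = 2.75

Step 2 — sample covariance S[i,j] = (1/(n-1)) · Σ_k (x_{k,i} - mean_i) · (x_{k,j} - mean_j), with n-1 = 3.
  S[A,A] = ((-1.5)·(-1.5) + (1.5)·(1.5) + (1.5)·(1.5) + (-1.5)·(-1.5)) / 3 = 9/3 = 3
  S[A,B] = ((-1.5)·(0.25) + (1.5)·(3.25) + (1.5)·(-1.75) + (-1.5)·(-1.75)) / 3 = 4.5/3 = 1.5
  S[B,B] = ((0.25)·(0.25) + (3.25)·(3.25) + (-1.75)·(-1.75) + (-1.75)·(-1.75)) / 3 = 16.75/3 = 5.5833

S is symmetric (S[j,i] = S[i,j]). Assembling:

S = [[3, 1.5],
 [1.5, 5.5833]]


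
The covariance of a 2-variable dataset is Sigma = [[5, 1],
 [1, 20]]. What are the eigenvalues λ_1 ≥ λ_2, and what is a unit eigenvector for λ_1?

Step 1 — characteristic polynomial of 2×2 Sigma:
  det(Sigma - λI) = λ² - trace · λ + det = 0.
  trace = 5 + 20 = 25, det = 5·20 - (1)² = 99.
Step 2 — discriminant:
  Δ = trace² - 4·det = 625 - 396 = 229.
Step 3 — eigenvalues:
  λ = (trace ± √Δ)/2 = (25 ± 15.1327)/2,
  λ_1 = 20.0664,  λ_2 = 4.9336.

Step 4 — unit eigenvector for λ_1: solve (Sigma - λ_1 I)v = 0. First row:
  (5 - 20.0664)·v_x + (1)·v_y = 0, i.e. (-15.0664)·v_x + (1)·v_y = 0,
  so v ∝ (b, λ_1 - a) = (1, 15.0664) = u.
  ||u|| = √((1)² + (15.0664)²) = √(227.9956) ≈ 15.0995,
  v_1 = u/||u|| ≈ (0.0662, 0.9978) (||v_1|| = 1).

λ_1 = 20.0664,  λ_2 = 4.9336;  v_1 ≈ (0.0662, 0.9978)


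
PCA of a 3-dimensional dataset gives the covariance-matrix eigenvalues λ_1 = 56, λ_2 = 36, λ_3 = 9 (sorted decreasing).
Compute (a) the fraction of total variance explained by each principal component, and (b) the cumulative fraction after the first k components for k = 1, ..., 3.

Step 1 — total variance = trace(Sigma) = Σ λ_i = 56 + 36 + 9 = 101.

Step 2 — fraction explained by component i = λ_i / Σ λ:
  PC1: 56/101 = 0.5545
  PC2: 36/101 = 0.3564
  PC3: 9/101 = 0.0891

Step 3 — cumulative fraction after k components = (λ_1 + ... + λ_k) / Σ λ:
  k = 1: 56/101 = 0.5545
  k = 2: (56 + 36)/101 = 92/101 = 0.9109
  k = 3: (56 + 36 + 9)/101 = 101/101 = 1

Summary (fraction, with percent):

explained: PC1 0.5545 (55.45%), PC2 0.3564 (35.64%), PC3 0.0891 (8.91%);  cumulative: 0.5545, 0.9109, 1


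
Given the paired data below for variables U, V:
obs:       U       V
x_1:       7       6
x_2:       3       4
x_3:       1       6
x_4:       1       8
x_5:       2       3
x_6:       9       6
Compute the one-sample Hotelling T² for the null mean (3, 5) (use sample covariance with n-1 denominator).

Step 1 — sample mean vector:
  mean(U) = (7 + 3 + 1 + 1 + 2 + 9) / 6 = 23/6 = 3.8333
  mean(V) = (6 + 4 + 6 + 8 + 3 + 6) / 6 = 33/6 = 5.5
  x̄ = (3.8333, 5.5),  deviation x̄ - mu_0 = (3.8333, 5.5) - (3, 5) = (0.8333, 0.5).

Step 2 — sample covariance matrix, S[i,j] = (1/(n-1)) · Σ_k (x_{k,i} - mean_i) · (x_{k,j} - mean_j), divisor n-1 = 5:
  S[U,U] = ((3.1667)·(3.1667) + (-0.8333)·(-0.8333) + (-2.8333)·(-2.8333) + (-2.8333)·(-2.8333) + (-1.8333)·(-1.8333) + (5.1667)·(5.1667)) / 5 = 56.8333/5 = 11.3667
  S[U,V] = ((3.1667)·(0.5) + (-0.8333)·(-1.5) + (-2.8333)·(0.5) + (-2.8333)·(2.5) + (-1.8333)·(-2.5) + (5.1667)·(0.5)) / 5 = 1.5/5 = 0.3
  S[V,V] = ((0.5)·(0.5) + (-1.5)·(-1.5) + (0.5)·(0.5) + (2.5)·(2.5) + (-2.5)·(-2.5) + (0.5)·(0.5)) / 5 = 15.5/5 = 3.1
  S = [[11.3667, 0.3],
 [0.3, 3.1]].

Step 3 — invert S. det(S) = 11.3667·3.1 - (0.3)² = 35.1467.
  S^{-1} = (1/det) · [[d, -b], [-b, a]] = [[0.0882, -0.0085],
 [-0.0085, 0.3234]].

Step 4 — quadratic form (x̄ - mu_0)^T · S^{-1} · (x̄ - mu_0):
  S^{-1} · (x̄ - mu_0) = (0.0692, 0.1546),
  (x̄ - mu_0)^T · [...] = (0.8333)·(0.0692) + (0.5)·(0.1546) = 0.135.

Step 5 — scale by n: T² = 6 · 0.135 = 0.8099.

T² ≈ 0.8099


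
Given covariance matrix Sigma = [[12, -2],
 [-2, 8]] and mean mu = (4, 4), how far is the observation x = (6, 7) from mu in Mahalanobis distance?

Step 1 — centre the observation: (x - mu) = (2, 3).

Step 2 — invert Sigma. det(Sigma) = 12·8 - (-2)² = 92.
  Sigma^{-1} = (1/det) · [[d, -b], [-b, a]] = [[0.087, 0.0217],
 [0.0217, 0.1304]].

Step 3 — form the quadratic (x - mu)^T · Sigma^{-1} · (x - mu):
  Sigma^{-1} · (x - mu) = (0.2391, 0.4348).
  (x - mu)^T · [Sigma^{-1} · (x - mu)] = (2)·(0.2391) + (3)·(0.4348) = 1.7826.

Step 4 — take square root: d = √(1.7826) ≈ 1.3351.

d(x, mu) = √(1.7826) ≈ 1.3351


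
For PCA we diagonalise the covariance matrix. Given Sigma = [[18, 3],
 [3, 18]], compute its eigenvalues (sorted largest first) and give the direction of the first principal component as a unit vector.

Step 1 — characteristic polynomial of 2×2 Sigma:
  det(Sigma - λI) = λ² - trace · λ + det = 0.
  trace = 18 + 18 = 36, det = 18·18 - (3)² = 315.
Step 2 — discriminant:
  Δ = trace² - 4·det = 1296 - 1260 = 36.
Step 3 — eigenvalues:
  λ = (trace ± √Δ)/2 = (36 ± 6)/2,
  λ_1 = 21,  λ_2 = 15.

Step 4 — unit eigenvector for λ_1: solve (Sigma - λ_1 I)v = 0. First row:
  (18 - 21)·v_x + (3)·v_y = 0, i.e. (-3)·v_x + (3)·v_y = 0,
  so v ∝ (b, λ_1 - a) = (3, 3) = u.
  ||u|| = √((3)² + (3)²) = √(18) ≈ 4.2426,
  v_1 = u/||u|| ≈ (0.7071, 0.7071) (||v_1|| = 1).

λ_1 = 21,  λ_2 = 15;  v_1 ≈ (0.7071, 0.7071)


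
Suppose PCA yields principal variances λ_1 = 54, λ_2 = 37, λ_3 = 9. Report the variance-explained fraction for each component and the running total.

Step 1 — total variance = trace(Sigma) = Σ λ_i = 54 + 37 + 9 = 100.

Step 2 — fraction explained by component i = λ_i / Σ λ:
  PC1: 54/100 = 0.54
  PC2: 37/100 = 0.37
  PC3: 9/100 = 0.09

Step 3 — cumulative fraction after k components = (λ_1 + ... + λ_k) / Σ λ:
  k = 1: 54/100 = 0.54
  k = 2: (54 + 37)/100 = 91/100 = 0.91
  k = 3: (54 + 37 + 9)/100 = 100/100 = 1

Summary (fraction, with percent):

explained: PC1 0.54 (54%), PC2 0.37 (37%), PC3 0.09 (9%);  cumulative: 0.54, 0.91, 1


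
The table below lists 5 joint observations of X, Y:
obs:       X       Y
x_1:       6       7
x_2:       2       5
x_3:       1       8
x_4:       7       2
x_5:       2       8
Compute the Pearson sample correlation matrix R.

Step 1 — column means:
  mean(X) = (6 + 2 + 1 + 7 + 2) / 5 = 18/5 = 3.6
  mean(Y) = (7 + 5 + 8 + 2 + 8) / 5 = 30/5 = 6

Step 2 — sample variances and covariances s[i,j] = (1/(n-1)) · Σ_k (x_{k,i} - mean_i) · (x_{k,j} - mean_j), with n-1 = 4:
  s[X,X] = ((2.4)·(2.4) + (-1.6)·(-1.6) + (-2.6)·(-2.6) + (3.4)·(3.4) + (-1.6)·(-1.6)) / 4 = 29.2/4 = 7.3
  s[X,Y] = ((2.4)·(1) + (-1.6)·(-1) + (-2.6)·(2) + (3.4)·(-4) + (-1.6)·(2)) / 4 = -18/4 = -4.5
  s[Y,Y] = ((1)·(1) + (-1)·(-1) + (2)·(2) + (-4)·(-4) + (2)·(2)) / 4 = 26/4 = 6.5
  Sample standard deviations s_i = √(s[i,i]):
  s(X) = √(7.3) = 2.7019
  s(Y) = √(6.5) = 2.5495

Step 3 — r_{ij} = s_{ij} / (s_i · s_j):
  r[X,X] = 1 (diagonal).
  r[X,Y] = -4.5 / (2.7019 · 2.5495) = -4.5 / 6.8884 = -0.6533
  r[Y,Y] = 1 (diagonal).

R is symmetric with unit diagonal. Assembling:

R = [[1, -0.6533],
 [-0.6533, 1]]


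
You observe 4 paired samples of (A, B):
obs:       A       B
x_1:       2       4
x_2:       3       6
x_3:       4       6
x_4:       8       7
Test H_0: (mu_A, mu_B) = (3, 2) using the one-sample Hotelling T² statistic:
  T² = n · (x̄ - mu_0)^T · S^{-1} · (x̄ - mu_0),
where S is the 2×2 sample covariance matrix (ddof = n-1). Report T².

Step 1 — sample mean vector:
  mean(A) = (2 + 3 + 4 + 8) / 4 = 17/4 = 4.25
  mean(B) = (4 + 6 + 6 + 7) / 4 = 23/4 = 5.75
  x̄ = (4.25, 5.75),  deviation x̄ - mu_0 = (4.25, 5.75) - (3, 2) = (1.25, 3.75).

Step 2 — sample covariance matrix, S[i,j] = (1/(n-1)) · Σ_k (x_{k,i} - mean_i) · (x_{k,j} - mean_j), divisor n-1 = 3:
  S[A,A] = ((-2.25)·(-2.25) + (-1.25)·(-1.25) + (-0.25)·(-0.25) + (3.75)·(3.75)) / 3 = 20.75/3 = 6.9167
  S[A,B] = ((-2.25)·(-1.75) + (-1.25)·(0.25) + (-0.25)·(0.25) + (3.75)·(1.25)) / 3 = 8.25/3 = 2.75
  S[B,B] = ((-1.75)·(-1.75) + (0.25)·(0.25) + (0.25)·(0.25) + (1.25)·(1.25)) / 3 = 4.75/3 = 1.5833
  S = [[6.9167, 2.75],
 [2.75, 1.5833]].

Step 3 — invert S. det(S) = 6.9167·1.5833 - (2.75)² = 3.3889.
  S^{-1} = (1/det) · [[d, -b], [-b, a]] = [[0.4672, -0.8115],
 [-0.8115, 2.041]].

Step 4 — quadratic form (x̄ - mu_0)^T · S^{-1} · (x̄ - mu_0):
  S^{-1} · (x̄ - mu_0) = (-2.459, 6.6393),
  (x̄ - mu_0)^T · [...] = (1.25)·(-2.459) + (3.75)·(6.6393) = 21.8238.

Step 5 — scale by n: T² = 4 · 21.8238 = 87.2951.

T² ≈ 87.2951


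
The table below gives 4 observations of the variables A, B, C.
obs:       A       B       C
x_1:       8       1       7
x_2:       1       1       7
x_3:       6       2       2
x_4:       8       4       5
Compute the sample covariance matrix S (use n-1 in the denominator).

Step 1 — column means:
  mean(A) = (8 + 1 + 6 + 8) / 4 = 23/4 = 5.75
  mean(B) = (1 + 1 + 2 + 4) / 4 = 8/4 = 2
  mean(C) = (7 + 7 + 2 + 5) / 4 = 21/4 = 5.25

Step 2 — sample covariance S[i,j] = (1/(n-1)) · Σ_k (x_{k,i} - mean_i) · (x_{k,j} - mean_j), with n-1 = 3.
  S[A,A] = ((2.25)·(2.25) + (-4.75)·(-4.75) + (0.25)·(0.25) + (2.25)·(2.25)) / 3 = 32.75/3 = 10.9167
  S[A,B] = ((2.25)·(-1) + (-4.75)·(-1) + (0.25)·(0) + (2.25)·(2)) / 3 = 7/3 = 2.3333
  S[A,C] = ((2.25)·(1.75) + (-4.75)·(1.75) + (0.25)·(-3.25) + (2.25)·(-0.25)) / 3 = -5.75/3 = -1.9167
  S[B,B] = ((-1)·(-1) + (-1)·(-1) + (0)·(0) + (2)·(2)) / 3 = 6/3 = 2
  S[B,C] = ((-1)·(1.75) + (-1)·(1.75) + (0)·(-3.25) + (2)·(-0.25)) / 3 = -4/3 = -1.3333
  S[C,C] = ((1.75)·(1.75) + (1.75)·(1.75) + (-3.25)·(-3.25) + (-0.25)·(-0.25)) / 3 = 16.75/3 = 5.5833

S is symmetric (S[j,i] = S[i,j]). Assembling:

S = [[10.9167, 2.3333, -1.9167],
 [2.3333, 2, -1.3333],
 [-1.9167, -1.3333, 5.5833]]


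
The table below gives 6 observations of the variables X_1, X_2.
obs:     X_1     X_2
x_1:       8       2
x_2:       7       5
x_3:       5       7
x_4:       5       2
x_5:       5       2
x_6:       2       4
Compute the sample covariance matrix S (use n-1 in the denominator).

Step 1 — column means:
  mean(X_1) = (8 + 7 + 5 + 5 + 5 + 2) / 6 = 32/6 = 5.3333
  mean(X_2) = (2 + 5 + 7 + 2 + 2 + 4) / 6 = 22/6 = 3.6667

Step 2 — sample covariance S[i,j] = (1/(n-1)) · Σ_k (x_{k,i} - mean_i) · (x_{k,j} - mean_j), with n-1 = 5.
  S[X_1,X_1] = ((2.6667)·(2.6667) + (1.6667)·(1.6667) + (-0.3333)·(-0.3333) + (-0.3333)·(-0.3333) + (-0.3333)·(-0.3333) + (-3.3333)·(-3.3333)) / 5 = 21.3333/5 = 4.2667
  S[X_1,X_2] = ((2.6667)·(-1.6667) + (1.6667)·(1.3333) + (-0.3333)·(3.3333) + (-0.3333)·(-1.6667) + (-0.3333)·(-1.6667) + (-3.3333)·(0.3333)) / 5 = -3.3333/5 = -0.6667
  S[X_2,X_2] = ((-1.6667)·(-1.6667) + (1.3333)·(1.3333) + (3.3333)·(3.3333) + (-1.6667)·(-1.6667) + (-1.6667)·(-1.6667) + (0.3333)·(0.3333)) / 5 = 21.3333/5 = 4.2667

S is symmetric (S[j,i] = S[i,j]). Assembling:

S = [[4.2667, -0.6667],
 [-0.6667, 4.2667]]


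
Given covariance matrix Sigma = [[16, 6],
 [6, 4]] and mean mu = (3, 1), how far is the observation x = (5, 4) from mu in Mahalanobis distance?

Step 1 — centre the observation: (x - mu) = (2, 3).

Step 2 — invert Sigma. det(Sigma) = 16·4 - (6)² = 28.
  Sigma^{-1} = (1/det) · [[d, -b], [-b, a]] = [[0.1429, -0.2143],
 [-0.2143, 0.5714]].

Step 3 — form the quadratic (x - mu)^T · Sigma^{-1} · (x - mu):
  Sigma^{-1} · (x - mu) = (-0.3571, 1.2857).
  (x - mu)^T · [Sigma^{-1} · (x - mu)] = (2)·(-0.3571) + (3)·(1.2857) = 3.1429.

Step 4 — take square root: d = √(3.1429) ≈ 1.7728.

d(x, mu) = √(3.1429) ≈ 1.7728


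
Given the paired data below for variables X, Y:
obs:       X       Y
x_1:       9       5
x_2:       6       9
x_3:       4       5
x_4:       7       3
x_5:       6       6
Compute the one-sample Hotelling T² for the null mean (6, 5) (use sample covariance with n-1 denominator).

Step 1 — sample mean vector:
  mean(X) = (9 + 6 + 4 + 7 + 6) / 5 = 32/5 = 6.4
  mean(Y) = (5 + 9 + 5 + 3 + 6) / 5 = 28/5 = 5.6
  x̄ = (6.4, 5.6),  deviation x̄ - mu_0 = (6.4, 5.6) - (6, 5) = (0.4, 0.6).

Step 2 — sample covariance matrix, S[i,j] = (1/(n-1)) · Σ_k (x_{k,i} - mean_i) · (x_{k,j} - mean_j), divisor n-1 = 4:
  S[X,X] = ((2.6)·(2.6) + (-0.4)·(-0.4) + (-2.4)·(-2.4) + (0.6)·(0.6) + (-0.4)·(-0.4)) / 4 = 13.2/4 = 3.3
  S[X,Y] = ((2.6)·(-0.6) + (-0.4)·(3.4) + (-2.4)·(-0.6) + (0.6)·(-2.6) + (-0.4)·(0.4)) / 4 = -3.2/4 = -0.8
  S[Y,Y] = ((-0.6)·(-0.6) + (3.4)·(3.4) + (-0.6)·(-0.6) + (-2.6)·(-2.6) + (0.4)·(0.4)) / 4 = 19.2/4 = 4.8
  S = [[3.3, -0.8],
 [-0.8, 4.8]].

Step 3 — invert S. det(S) = 3.3·4.8 - (-0.8)² = 15.2.
  S^{-1} = (1/det) · [[d, -b], [-b, a]] = [[0.3158, 0.0526],
 [0.0526, 0.2171]].

Step 4 — quadratic form (x̄ - mu_0)^T · S^{-1} · (x̄ - mu_0):
  S^{-1} · (x̄ - mu_0) = (0.1579, 0.1513),
  (x̄ - mu_0)^T · [...] = (0.4)·(0.1579) + (0.6)·(0.1513) = 0.1539.

Step 5 — scale by n: T² = 5 · 0.1539 = 0.7697.

T² ≈ 0.7697


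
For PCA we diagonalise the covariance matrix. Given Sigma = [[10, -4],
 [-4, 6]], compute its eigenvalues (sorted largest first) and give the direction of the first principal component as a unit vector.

Step 1 — characteristic polynomial of 2×2 Sigma:
  det(Sigma - λI) = λ² - trace · λ + det = 0.
  trace = 10 + 6 = 16, det = 10·6 - (-4)² = 44.
Step 2 — discriminant:
  Δ = trace² - 4·det = 256 - 176 = 80.
Step 3 — eigenvalues:
  λ = (trace ± √Δ)/2 = (16 ± 8.9443)/2,
  λ_1 = 12.4721,  λ_2 = 3.5279.

Step 4 — unit eigenvector for λ_1: solve (Sigma - λ_1 I)v = 0. First row:
  (10 - 12.4721)·v_x + (-4)·v_y = 0, i.e. (-2.4721)·v_x + (-4)·v_y = 0,
  so v ∝ (b, λ_1 - a) = (-4, 2.4721); multiply by -1 so the first entry is positive: u = (4, -2.4721).
  ||u|| = √((4)² + (-2.4721)²) = √(22.1115) ≈ 4.7023,
  v_1 = u/||u|| ≈ (0.8507, -0.5257) (||v_1|| = 1).

λ_1 = 12.4721,  λ_2 = 3.5279;  v_1 ≈ (0.8507, -0.5257)


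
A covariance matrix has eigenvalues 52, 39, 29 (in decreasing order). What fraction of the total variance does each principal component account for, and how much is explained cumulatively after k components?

Step 1 — total variance = trace(Sigma) = Σ λ_i = 52 + 39 + 29 = 120.

Step 2 — fraction explained by component i = λ_i / Σ λ:
  PC1: 52/120 = 0.4333
  PC2: 39/120 = 0.325
  PC3: 29/120 = 0.2417

Step 3 — cumulative fraction after k components = (λ_1 + ... + λ_k) / Σ λ:
  k = 1: 52/120 = 0.4333
  k = 2: (52 + 39)/120 = 91/120 = 0.7583
  k = 3: (52 + 39 + 29)/120 = 120/120 = 1

Summary (fraction, with percent):

explained: PC1 0.4333 (43.33%), PC2 0.325 (32.5%), PC3 0.2417 (24.17%);  cumulative: 0.4333, 0.7583, 1


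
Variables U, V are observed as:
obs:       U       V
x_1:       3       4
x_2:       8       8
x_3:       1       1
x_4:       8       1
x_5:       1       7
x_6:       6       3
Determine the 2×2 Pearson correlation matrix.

Step 1 — column means:
  mean(U) = (3 + 8 + 1 + 8 + 1 + 6) / 6 = 27/6 = 4.5
  mean(V) = (4 + 8 + 1 + 1 + 7 + 3) / 6 = 24/6 = 4

Step 2 — sample variances and covariances s[i,j] = (1/(n-1)) · Σ_k (x_{k,i} - mean_i) · (x_{k,j} - mean_j), with n-1 = 5:
  s[U,U] = ((-1.5)·(-1.5) + (3.5)·(3.5) + (-3.5)·(-3.5) + (3.5)·(3.5) + (-3.5)·(-3.5) + (1.5)·(1.5)) / 5 = 53.5/5 = 10.7
  s[U,V] = ((-1.5)·(0) + (3.5)·(4) + (-3.5)·(-3) + (3.5)·(-3) + (-3.5)·(3) + (1.5)·(-1)) / 5 = 2/5 = 0.4
  s[V,V] = ((0)·(0) + (4)·(4) + (-3)·(-3) + (-3)·(-3) + (3)·(3) + (-1)·(-1)) / 5 = 44/5 = 8.8
  Sample standard deviations s_i = √(s[i,i]):
  s(U) = √(10.7) = 3.2711
  s(V) = √(8.8) = 2.9665

Step 3 — r_{ij} = s_{ij} / (s_i · s_j):
  r[U,U] = 1 (diagonal).
  r[U,V] = 0.4 / (3.2711 · 2.9665) = 0.4 / 9.7036 = 0.0412
  r[V,V] = 1 (diagonal).

R is symmetric with unit diagonal. Assembling:

R = [[1, 0.0412],
 [0.0412, 1]]


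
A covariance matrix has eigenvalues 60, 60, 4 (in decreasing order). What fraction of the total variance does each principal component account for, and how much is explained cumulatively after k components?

Step 1 — total variance = trace(Sigma) = Σ λ_i = 60 + 60 + 4 = 124.

Step 2 — fraction explained by component i = λ_i / Σ λ:
  PC1: 60/124 = 0.4839
  PC2: 60/124 = 0.4839
  PC3: 4/124 = 0.0323

Step 3 — cumulative fraction after k components = (λ_1 + ... + λ_k) / Σ λ:
  k = 1: 60/124 = 0.4839
  k = 2: (60 + 60)/124 = 120/124 = 0.9677
  k = 3: (60 + 60 + 4)/124 = 124/124 = 1

Summary (fraction, with percent):

explained: PC1 0.4839 (48.39%), PC2 0.4839 (48.39%), PC3 0.0323 (3.23%);  cumulative: 0.4839, 0.9677, 1


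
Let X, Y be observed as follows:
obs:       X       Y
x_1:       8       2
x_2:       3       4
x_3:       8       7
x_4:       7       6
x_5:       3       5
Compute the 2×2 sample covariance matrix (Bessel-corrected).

Step 1 — column means:
  mean(X) = (8 + 3 + 8 + 7 + 3) / 5 = 29/5 = 5.8
  mean(Y) = (2 + 4 + 7 + 6 + 5) / 5 = 24/5 = 4.8

Step 2 — sample covariance S[i,j] = (1/(n-1)) · Σ_k (x_{k,i} - mean_i) · (x_{k,j} - mean_j), with n-1 = 4.
  S[X,X] = ((2.2)·(2.2) + (-2.8)·(-2.8) + (2.2)·(2.2) + (1.2)·(1.2) + (-2.8)·(-2.8)) / 4 = 26.8/4 = 6.7
  S[X,Y] = ((2.2)·(-2.8) + (-2.8)·(-0.8) + (2.2)·(2.2) + (1.2)·(1.2) + (-2.8)·(0.2)) / 4 = 1.8/4 = 0.45
  S[Y,Y] = ((-2.8)·(-2.8) + (-0.8)·(-0.8) + (2.2)·(2.2) + (1.2)·(1.2) + (0.2)·(0.2)) / 4 = 14.8/4 = 3.7

S is symmetric (S[j,i] = S[i,j]). Assembling:

S = [[6.7, 0.45],
 [0.45, 3.7]]


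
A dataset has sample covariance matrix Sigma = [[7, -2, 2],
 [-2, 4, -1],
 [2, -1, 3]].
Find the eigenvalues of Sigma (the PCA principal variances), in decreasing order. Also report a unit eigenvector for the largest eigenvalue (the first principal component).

Step 1 — characteristic polynomial p(λ) = det(λI - Sigma) = λ³ - tr·λ² + c_1·λ - det, where tr = trace, c_1 = sum of the principal 2×2 minors, det = det(Sigma):
  tr = 7 + 4 + 3 = 14,
  c_1 = (7·4 - (-2)²) + (7·3 - (2)²) + (4·3 - (-1)²) = 24 + 17 + 11 = 52,
  det = 7·(4·3 - (-1)²) - (-2)·((-2)·3 - (-1)·(2)) + (2)·((-2)·(-1) - 4·(2)) = 7·(11) - (-2)·(-4) + (2)·(-6) = 57.
  So p(λ) = λ³ - 14λ² + 52λ - 57.
Step 2 — look for an integer root (rational root theorem: any rational root is an integer divisor of 57). Testing λ = 3:
  p(3) = 27 - 126 + 156 - 57 = 0  ✓
  Dividing out (λ - 3): p(λ) = (λ - 3)(λ² - 11λ + 19).
Step 3 — remaining eigenvalues from the quadratic λ² - 11λ + 19 = 0:
  Δ = 11² - 4·19 = 121 - 76 = 45,  λ = (11 ± √45)/2 = (11 ± 6.7082)/2 ≈ 8.8541 or 2.1459.
  Sorted: λ_1 = 8.8541,  λ_2 = 3,  λ_3 = 2.1459  (check: sum = 14 = tr ✓).

Step 4 — unit eigenvector for λ_1 ≈ 8.8541: v spans the null space of (Sigma - λ_1 I), whose rows are
  r_1 = (-1.8541, -2, 2),  r_2 = (-2, -4.8541, -1),  r_3 = (2, -1, -5.8541).
  v is orthogonal to every row, so take v ∝ r_1 × r_2 = ((-2)·(-1) - (2)·(-4.8541), (2)·(-2) - (-1.8541)·(-1), (-1.8541)·(-4.8541) - (-2)·(-2)) ≈ (11.7082, -5.8541, 5).
  Let u = (11.7082, -5.8541, 5).
  ||u|| = √((11.7082)² + (-5.8541)² + (5)²) = √(196.3525) ≈ 14.0126,  v_1 = u/||u|| ≈ (0.8355, -0.4178, 0.3568) (||v_1|| = 1).

λ_1 = 8.8541,  λ_2 = 3,  λ_3 = 2.1459;  v_1 ≈ (0.8355, -0.4178, 0.3568)


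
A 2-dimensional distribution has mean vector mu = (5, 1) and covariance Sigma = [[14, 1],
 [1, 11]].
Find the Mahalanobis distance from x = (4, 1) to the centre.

Step 1 — centre the observation: (x - mu) = (-1, 0).

Step 2 — invert Sigma. det(Sigma) = 14·11 - (1)² = 153.
  Sigma^{-1} = (1/det) · [[d, -b], [-b, a]] = [[0.0719, -0.0065],
 [-0.0065, 0.0915]].

Step 3 — form the quadratic (x - mu)^T · Sigma^{-1} · (x - mu):
  Sigma^{-1} · (x - mu) = (-0.0719, 0.0065).
  (x - mu)^T · [Sigma^{-1} · (x - mu)] = (-1)·(-0.0719) + (0)·(0.0065) = 0.0719.

Step 4 — take square root: d = √(0.0719) ≈ 0.2681.

d(x, mu) = √(0.0719) ≈ 0.2681


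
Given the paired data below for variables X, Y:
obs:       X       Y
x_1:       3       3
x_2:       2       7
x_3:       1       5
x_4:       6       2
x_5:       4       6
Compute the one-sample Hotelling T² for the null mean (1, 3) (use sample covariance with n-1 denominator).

Step 1 — sample mean vector:
  mean(X) = (3 + 2 + 1 + 6 + 4) / 5 = 16/5 = 3.2
  mean(Y) = (3 + 7 + 5 + 2 + 6) / 5 = 23/5 = 4.6
  x̄ = (3.2, 4.6),  deviation x̄ - mu_0 = (3.2, 4.6) - (1, 3) = (2.2, 1.6).

Step 2 — sample covariance matrix, S[i,j] = (1/(n-1)) · Σ_k (x_{k,i} - mean_i) · (x_{k,j} - mean_j), divisor n-1 = 4:
  S[X,X] = ((-0.2)·(-0.2) + (-1.2)·(-1.2) + (-2.2)·(-2.2) + (2.8)·(2.8) + (0.8)·(0.8)) / 4 = 14.8/4 = 3.7
  S[X,Y] = ((-0.2)·(-1.6) + (-1.2)·(2.4) + (-2.2)·(0.4) + (2.8)·(-2.6) + (0.8)·(1.4)) / 4 = -9.6/4 = -2.4
  S[Y,Y] = ((-1.6)·(-1.6) + (2.4)·(2.4) + (0.4)·(0.4) + (-2.6)·(-2.6) + (1.4)·(1.4)) / 4 = 17.2/4 = 4.3
  S = [[3.7, -2.4],
 [-2.4, 4.3]].

Step 3 — invert S. det(S) = 3.7·4.3 - (-2.4)² = 10.15.
  S^{-1} = (1/det) · [[d, -b], [-b, a]] = [[0.4236, 0.2365],
 [0.2365, 0.3645]].

Step 4 — quadratic form (x̄ - mu_0)^T · S^{-1} · (x̄ - mu_0):
  S^{-1} · (x̄ - mu_0) = (1.3103, 1.1034),
  (x̄ - mu_0)^T · [...] = (2.2)·(1.3103) + (1.6)·(1.1034) = 4.6483.

Step 5 — scale by n: T² = 5 · 4.6483 = 23.2414.

T² ≈ 23.2414


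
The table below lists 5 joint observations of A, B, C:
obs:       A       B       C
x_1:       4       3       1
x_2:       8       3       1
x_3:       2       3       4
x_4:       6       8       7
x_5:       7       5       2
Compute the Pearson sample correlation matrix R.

Step 1 — column means:
  mean(A) = (4 + 8 + 2 + 6 + 7) / 5 = 27/5 = 5.4
  mean(B) = (3 + 3 + 3 + 8 + 5) / 5 = 22/5 = 4.4
  mean(C) = (1 + 1 + 4 + 7 + 2) / 5 = 15/5 = 3

Step 2 — sample variances and covariances s[i,j] = (1/(n-1)) · Σ_k (x_{k,i} - mean_i) · (x_{k,j} - mean_j), with n-1 = 4:
  s[A,A] = ((-1.4)·(-1.4) + (2.6)·(2.6) + (-3.4)·(-3.4) + (0.6)·(0.6) + (1.6)·(1.6)) / 4 = 23.2/4 = 5.8
  s[A,B] = ((-1.4)·(-1.4) + (2.6)·(-1.4) + (-3.4)·(-1.4) + (0.6)·(3.6) + (1.6)·(0.6)) / 4 = 6.2/4 = 1.55
  s[A,C] = ((-1.4)·(-2) + (2.6)·(-2) + (-3.4)·(1) + (0.6)·(4) + (1.6)·(-1)) / 4 = -5/4 = -1.25
  s[B,B] = ((-1.4)·(-1.4) + (-1.4)·(-1.4) + (-1.4)·(-1.4) + (3.6)·(3.6) + (0.6)·(0.6)) / 4 = 19.2/4 = 4.8
  s[B,C] = ((-1.4)·(-2) + (-1.4)·(-2) + (-1.4)·(1) + (3.6)·(4) + (0.6)·(-1)) / 4 = 18/4 = 4.5
  s[C,C] = ((-2)·(-2) + (-2)·(-2) + (1)·(1) + (4)·(4) + (-1)·(-1)) / 4 = 26/4 = 6.5
  Sample standard deviations s_i = √(s[i,i]):
  s(A) = √(5.8) = 2.4083
  s(B) = √(4.8) = 2.1909
  s(C) = √(6.5) = 2.5495

Step 3 — r_{ij} = s_{ij} / (s_i · s_j):
  r[A,A] = 1 (diagonal).
  r[A,B] = 1.55 / (2.4083 · 2.1909) = 1.55 / 5.2764 = 0.2938
  r[A,C] = -1.25 / (2.4083 · 2.5495) = -1.25 / 6.14 = -0.2036
  r[B,B] = 1 (diagonal).
  r[B,C] = 4.5 / (2.1909 · 2.5495) = 4.5 / 5.5857 = 0.8056
  r[C,C] = 1 (diagonal).

R is symmetric with unit diagonal. Assembling:

R = [[1, 0.2938, -0.2036],
 [0.2938, 1, 0.8056],
 [-0.2036, 0.8056, 1]]


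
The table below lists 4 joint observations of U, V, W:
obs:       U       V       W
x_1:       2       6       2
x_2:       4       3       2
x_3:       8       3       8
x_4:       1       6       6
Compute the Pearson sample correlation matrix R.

Step 1 — column means:
  mean(U) = (2 + 4 + 8 + 1) / 4 = 15/4 = 3.75
  mean(V) = (6 + 3 + 3 + 6) / 4 = 18/4 = 4.5
  mean(W) = (2 + 2 + 8 + 6) / 4 = 18/4 = 4.5

Step 2 — sample variances and covariances s[i,j] = (1/(n-1)) · Σ_k (x_{k,i} - mean_i) · (x_{k,j} - mean_j), with n-1 = 3:
  s[U,U] = ((-1.75)·(-1.75) + (0.25)·(0.25) + (4.25)·(4.25) + (-2.75)·(-2.75)) / 3 = 28.75/3 = 9.5833
  s[U,V] = ((-1.75)·(1.5) + (0.25)·(-1.5) + (4.25)·(-1.5) + (-2.75)·(1.5)) / 3 = -13.5/3 = -4.5
  s[U,W] = ((-1.75)·(-2.5) + (0.25)·(-2.5) + (4.25)·(3.5) + (-2.75)·(1.5)) / 3 = 14.5/3 = 4.8333
  s[V,V] = ((1.5)·(1.5) + (-1.5)·(-1.5) + (-1.5)·(-1.5) + (1.5)·(1.5)) / 3 = 9/3 = 3
  s[V,W] = ((1.5)·(-2.5) + (-1.5)·(-2.5) + (-1.5)·(3.5) + (1.5)·(1.5)) / 3 = -3/3 = -1
  s[W,W] = ((-2.5)·(-2.5) + (-2.5)·(-2.5) + (3.5)·(3.5) + (1.5)·(1.5)) / 3 = 27/3 = 9
  Sample standard deviations s_i = √(s[i,i]):
  s(U) = √(9.5833) = 3.0957
  s(V) = √(3) = 1.7321
  s(W) = √(9) = 3

Step 3 — r_{ij} = s_{ij} / (s_i · s_j):
  r[U,U] = 1 (diagonal).
  r[U,V] = -4.5 / (3.0957 · 1.7321) = -4.5 / 5.3619 = -0.8393
  r[U,W] = 4.8333 / (3.0957 · 3) = 4.8333 / 9.2871 = 0.5204
  r[V,V] = 1 (diagonal).
  r[V,W] = -1 / (1.7321 · 3) = -1 / 5.1962 = -0.1925
  r[W,W] = 1 (diagonal).

R is symmetric with unit diagonal. Assembling:

R = [[1, -0.8393, 0.5204],
 [-0.8393, 1, -0.1925],
 [0.5204, -0.1925, 1]]
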